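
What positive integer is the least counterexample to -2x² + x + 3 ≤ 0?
Testing positive integers:
x = 1: LHS = -2·1² + 1 + 3 = 2; 2 ≤ 0 — FAILS  ← smallest positive counterexample

Answer: x = 1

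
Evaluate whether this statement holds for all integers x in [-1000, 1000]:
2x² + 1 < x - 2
The claim fails at x = 0:
x = 0: LHS = 2·0² + 1 = 1, RHS = 0 - 2 = -2; 1 < -2 — FAILS

Because a single integer refutes it, the statement is false.

Answer: False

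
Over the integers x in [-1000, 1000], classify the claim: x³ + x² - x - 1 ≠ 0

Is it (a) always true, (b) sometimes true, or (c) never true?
Holds at x = 0: LHS = 0³ + 0² - 0 - 1 = -1; -1 ≠ 0 — holds
Fails at x = 1: LHS = 1³ + 1² - 1 - 1 = 0; 0 ≠ 0 — FAILS
It is satisfied by some integers in the range but not all.

Answer: Sometimes true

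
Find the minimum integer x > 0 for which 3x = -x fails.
Testing positive integers:
x = 1: LHS = 3·1 = 3; 3 = -1 — FAILS  ← smallest positive counterexample

Answer: x = 1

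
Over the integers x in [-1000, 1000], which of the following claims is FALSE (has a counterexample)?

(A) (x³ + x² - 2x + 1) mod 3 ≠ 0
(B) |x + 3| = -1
(A) x = -1: LHS = ((-1)³ + (-1)² - 2·(-1) + 1) mod 3 = 3 mod 3 = 0; 0 ≠ 0 — FAILS
(B) x = 0: LHS = |0 + 3| = |3| = 3; 3 = -1 — FAILS

Answer: Both A and B are false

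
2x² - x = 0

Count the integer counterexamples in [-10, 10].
Counterexamples in [-10, 10]: {-10, -9, -8, -7, -6, -5, -4, -3, -2, -1, 1, 2, 3, 4, 5, 6, 7, 8, 9, 10}.

Counting them gives 20 values.

Answer: 20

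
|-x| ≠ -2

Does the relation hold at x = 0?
x = 0: LHS = |-0| = |0| = 0; 0 ≠ -2 — holds

The relation is satisfied at x = 0.

Answer: Yes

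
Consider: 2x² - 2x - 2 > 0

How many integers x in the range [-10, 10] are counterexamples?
Counterexamples in [-10, 10]: {0, 1}.

Counting them gives 2 values.

Answer: 2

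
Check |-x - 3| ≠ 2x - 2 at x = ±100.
x = 100: LHS = |-100 - 3| = |-103| = 103, RHS = 2·100 - 2 = 198; 103 ≠ 198 — holds
x = -100: LHS = |-(-100) - 3| = |97| = 97, RHS = 2·(-100) - 2 = -202; 97 ≠ -202 — holds

Answer: Yes, holds for both x = 100 and x = -100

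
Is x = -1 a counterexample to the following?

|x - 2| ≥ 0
Substitute x = -1 into the relation:
x = -1: LHS = |(-1) - 2| = |-3| = 3; 3 ≥ 0 — holds

The relation holds at x = -1, so it is not a counterexample.

Answer: No, x = -1 is not a counterexample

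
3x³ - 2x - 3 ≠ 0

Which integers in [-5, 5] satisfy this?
Track d = LHS − RHS over the integers in [-5, 5]. Equality would need d = 0, but d changes sign only between consecutive integers, jumping over 0:
x = 1: LHS = 3·1³ - 2·1 - 3 = -2; -2 ≠ 0 — holds  (d = -2)
x = 2: LHS = 3·2³ - 2·2 - 3 = 17; 17 ≠ 0 — holds  (d = 17)
Away from these crossings d keeps a constant sign, and checking every integer in [-5, 5] confirms d ≠ 0 throughout. Hence the two sides are never equal, so the relation holds for every integer in [-5, 5].

Answer: All integers in [-5, 5]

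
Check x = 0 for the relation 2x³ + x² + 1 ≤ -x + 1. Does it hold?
x = 0: LHS = 2·0³ + 0² + 1 = 1, RHS = -0 + 1 = 1; 1 ≤ 1 — holds

The relation is satisfied at x = 0.

Answer: Yes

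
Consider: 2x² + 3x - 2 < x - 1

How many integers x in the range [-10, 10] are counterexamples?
Counterexamples in [-10, 10]: {-10, -9, -8, -7, -6, -5, -4, -3, -2, 1, 2, 3, 4, 5, 6, 7, 8, 9, 10}.

Counting them gives 19 values.

Answer: 19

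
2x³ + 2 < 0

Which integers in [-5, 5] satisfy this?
Holds for: {-5, -4, -3, -2}
Fails for: {-1, 0, 1, 2, 3, 4, 5}

Answer: {-5, -4, -3, -2}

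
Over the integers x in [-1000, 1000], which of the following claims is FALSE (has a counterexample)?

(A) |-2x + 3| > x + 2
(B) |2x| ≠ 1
(A) x = 1: LHS = |-2·1 + 3| = |1| = 1, RHS = 1 + 2 = 3; 1 > 3 — FAILS

(B) Track d = LHS − RHS over the integers in [-1000, 1000]. Equality would need d = 0, but d changes sign only between consecutive integers, jumping over 0:
x = -1: LHS = |2·(-1)| = |-2| = 2; 2 ≠ 1 — holds  (d = 1)
x = 0: LHS = |2·0| = |0| = 0; 0 ≠ 1 — holds  (d = -1)
x = 0: LHS = |2·0| = |0| = 0; 0 ≠ 1 — holds  (d = -1)
x = 1: LHS = |2·1| = |2| = 2; 2 ≠ 1 — holds  (d = 1)
Away from these crossings d keeps a constant sign, and checking every integer in [-1000, 1000] confirms d ≠ 0 throughout. Hence the two sides are never equal, so the relation holds for every integer in [-1000, 1000].

Only (A) has a counterexample.

Answer: A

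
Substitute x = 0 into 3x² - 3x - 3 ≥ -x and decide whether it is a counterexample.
Substitute x = 0 into the relation:
x = 0: LHS = 3·0² - 3·0 - 3 = -3, RHS = -0 = 0; -3 ≥ 0 — FAILS

Since the claim fails at x = 0, this value is a counterexample.

Answer: Yes, x = 0 is a counterexample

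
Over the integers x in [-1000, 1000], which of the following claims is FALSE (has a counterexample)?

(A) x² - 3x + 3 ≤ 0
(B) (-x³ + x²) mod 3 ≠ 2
(A) x = 0: LHS = 0² - 3·0 + 3 = 3; 3 ≤ 0 — FAILS
(B) x = -1: LHS = (-(-1)³ + (-1)²) mod 3 = 2 mod 3 = 2; 2 ≠ 2 — FAILS

Answer: Both A and B are false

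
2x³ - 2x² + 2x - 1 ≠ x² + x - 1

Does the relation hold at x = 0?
x = 0: LHS = 2·0³ - 2·0² + 2·0 - 1 = -1, RHS = 0² + 0 - 1 = -1; -1 ≠ -1 — FAILS

The relation fails at x = 0, so x = 0 is a counterexample.

Answer: No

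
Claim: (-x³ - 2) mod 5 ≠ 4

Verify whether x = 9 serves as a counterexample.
Substitute x = 9 into the relation:
x = 9: LHS = (-9³ - 2) mod 5 = (-731) mod 5 = 4; 4 ≠ 4 — FAILS

Since the claim fails at x = 9, this value is a counterexample.

Answer: Yes, x = 9 is a counterexample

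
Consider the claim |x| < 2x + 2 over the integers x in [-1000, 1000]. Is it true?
The claim fails at x = -1:
x = -1: LHS = |-1| = 1, RHS = 2·(-1) + 2 = 0; 1 < 0 — FAILS

Because a single integer refutes it, the statement is false.

Answer: False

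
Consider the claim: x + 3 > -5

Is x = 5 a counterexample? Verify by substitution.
Substitute x = 5 into the relation:
x = 5: LHS = 5 + 3 = 8; 8 > -5 — holds

The claim holds here, so x = 5 is not a counterexample. (A counterexample exists elsewhere, e.g. x = -8.)

Answer: No, x = 5 is not a counterexample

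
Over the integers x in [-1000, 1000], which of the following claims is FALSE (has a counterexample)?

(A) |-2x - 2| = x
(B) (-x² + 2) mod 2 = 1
(A) x = 0: LHS = |-2·0 - 2| = |-2| = 2; 2 = 0 — FAILS
(B) x = 0: LHS = (-0² + 2) mod 2 = 2 mod 2 = 0; 0 = 1 — FAILS

Answer: Both A and B are false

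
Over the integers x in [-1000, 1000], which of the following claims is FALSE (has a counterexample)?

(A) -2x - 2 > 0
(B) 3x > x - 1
(A) x = 0: LHS = -2·0 - 2 = -2; -2 > 0 — FAILS
(B) x = -1: LHS = 3·(-1) = -3, RHS = (-1) - 1 = -2; -3 > -2 — FAILS

Answer: Both A and B are false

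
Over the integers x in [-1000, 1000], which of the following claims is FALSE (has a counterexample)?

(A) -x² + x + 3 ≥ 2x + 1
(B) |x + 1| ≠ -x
(A) x = 2: LHS = -2² + 2 + 3 = 1, RHS = 2·2 + 1 = 5; 1 ≥ 5 — FAILS

(B) Track d = LHS − RHS over the integers in [-1000, 1000]. Equality would need d = 0, but d changes sign only between consecutive integers, jumping over 0:
x = -1: LHS = |(-1) + 1| = |0| = 0, RHS = -(-1) = 1; 0 ≠ 1 — holds  (d = -1)
x = 0: LHS = |0 + 1| = |1| = 1, RHS = -0 = 0; 1 ≠ 0 — holds  (d = 1)
Away from these crossings d keeps a constant sign, and checking every integer in [-1000, 1000] confirms d ≠ 0 throughout. Hence the two sides are never equal, so the relation holds for every integer in [-1000, 1000].

Only (A) has a counterexample.

Answer: A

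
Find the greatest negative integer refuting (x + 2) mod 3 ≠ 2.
Testing negative integers from -1 downward:
x = -1: LHS = ((-1) + 2) mod 3 = 1 mod 3 = 1; 1 ≠ 2 — holds
x = -2: LHS = ((-2) + 2) mod 3 = 0 mod 3 = 0; 0 ≠ 2 — holds
x = -3: LHS = ((-3) + 2) mod 3 = (-1) mod 3 = 2; 2 ≠ 2 — FAILS  ← closest negative counterexample to 0

Answer: x = -3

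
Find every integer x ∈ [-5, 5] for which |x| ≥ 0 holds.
An absolute value is never negative, so the left side is ≥ 0 for every x, while the right side is 0. Tightest case in [-5, 5] is x = 0:
x = 0: LHS = |0| = 0; 0 ≥ 0 — holds
Hence LHS − RHS is never negative, i.e. LHS ≥ RHS throughout, so the relation holds for every integer in [-5, 5].

Answer: All integers in [-5, 5]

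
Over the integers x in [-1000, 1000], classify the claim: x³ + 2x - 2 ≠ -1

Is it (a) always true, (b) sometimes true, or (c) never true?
Track d = LHS − RHS over the integers in [-1000, 1000]. Equality would need d = 0, but d changes sign only between consecutive integers, jumping over 0:
x = 0: LHS = 0³ + 2·0 - 2 = -2; -2 ≠ -1 — holds  (d = -1)
x = 1: LHS = 1³ + 2·1 - 2 = 1; 1 ≠ -1 — holds  (d = 2)
Away from these crossings d keeps a constant sign, and checking every integer in [-1000, 1000] confirms d ≠ 0 throughout. Hence the two sides are never equal, so the relation holds for every integer in [-1000, 1000].

No counterexample exists.

Answer: Always true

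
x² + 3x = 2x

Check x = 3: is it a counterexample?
Substitute x = 3 into the relation:
x = 3: LHS = 3² + 3·3 = 18, RHS = 2·3 = 6; 18 = 6 — FAILS

Since the claim fails at x = 3, this value is a counterexample.

Answer: Yes, x = 3 is a counterexample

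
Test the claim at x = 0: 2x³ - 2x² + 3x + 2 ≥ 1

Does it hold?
x = 0: LHS = 2·0³ - 2·0² + 3·0 + 2 = 2; 2 ≥ 1 — holds

The relation is satisfied at x = 0.

Answer: Yes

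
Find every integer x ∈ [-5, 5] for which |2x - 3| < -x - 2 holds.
Over all integers in [-5, 5], LHS − RHS is smallest at x = 1, where it equals 4:
x = 1: LHS = |2·1 - 3| = |-1| = 1, RHS = -1 - 2 = -3; 1 < -3 — FAILS
At the ends of the range:
x = -5: LHS = |2·(-5) - 3| = |-13| = 13, RHS = -(-5) - 2 = 3; 13 < 3 — FAILS
x = 5: LHS = |2·5 - 3| = |7| = 7, RHS = -5 - 2 = -7; 7 < -7 — FAILS
Hence LHS − RHS is never negative, i.e. LHS ≥ RHS throughout, so the claimed relation (<) fails for every integer in [-5, 5].

Answer: None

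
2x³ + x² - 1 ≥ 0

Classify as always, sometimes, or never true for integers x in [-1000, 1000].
Holds at x = 1: LHS = 2·1³ + 1² - 1 = 2; 2 ≥ 0 — holds
Fails at x = 0: LHS = 2·0³ + 0² - 1 = -1; -1 ≥ 0 — FAILS
It is satisfied by some integers in the range but not all.

Answer: Sometimes true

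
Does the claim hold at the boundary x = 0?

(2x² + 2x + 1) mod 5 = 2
x = 0: LHS = (2·0² + 2·0 + 1) mod 5 = 1 mod 5 = 1; 1 = 2 — FAILS

The relation fails at x = 0, so x = 0 is a counterexample.

Answer: No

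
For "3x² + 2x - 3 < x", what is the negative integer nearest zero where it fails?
Testing negative integers from -1 downward:
x = -1: LHS = 3·(-1)² + 2·(-1) - 3 = -2; -2 < -1 — holds
x = -2: LHS = 3·(-2)² + 2·(-2) - 3 = 5; 5 < -2 — FAILS  ← closest negative counterexample to 0

Answer: x = -2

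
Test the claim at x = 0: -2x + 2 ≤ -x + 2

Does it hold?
x = 0: LHS = -2·0 + 2 = 2, RHS = -0 + 2 = 2; 2 ≤ 2 — holds

The relation is satisfied at x = 0.

Answer: Yes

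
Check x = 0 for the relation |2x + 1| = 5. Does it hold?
x = 0: LHS = |2·0 + 1| = |1| = 1; 1 = 5 — FAILS

The relation fails at x = 0, so x = 0 is a counterexample.

Answer: No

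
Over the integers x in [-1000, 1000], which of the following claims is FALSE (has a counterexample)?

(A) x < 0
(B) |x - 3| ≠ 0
(A) x = 0: 0 < 0 — FAILS
(B) x = 3: LHS = |3 - 3| = |0| = 0; 0 ≠ 0 — FAILS

Answer: Both A and B are false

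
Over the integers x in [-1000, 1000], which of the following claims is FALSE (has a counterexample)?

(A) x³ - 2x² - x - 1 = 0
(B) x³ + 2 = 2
(A) x = 0: LHS = 0³ - 2·0² - 0 - 1 = -1; -1 = 0 — FAILS
(B) x = 1: LHS = 1³ + 2 = 3; 3 = 2 — FAILS

Answer: Both A and B are false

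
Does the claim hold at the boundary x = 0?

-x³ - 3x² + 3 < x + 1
x = 0: LHS = -0³ - 3·0² + 3 = 3, RHS = 0 + 1 = 1; 3 < 1 — FAILS

The relation fails at x = 0, so x = 0 is a counterexample.

Answer: No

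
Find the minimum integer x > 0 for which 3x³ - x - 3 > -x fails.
Testing positive integers:
x = 1: LHS = 3·1³ - 1 - 3 = -1; -1 > -1 — FAILS  ← smallest positive counterexample

Answer: x = 1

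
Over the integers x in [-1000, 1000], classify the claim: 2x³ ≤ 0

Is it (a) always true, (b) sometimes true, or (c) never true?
Holds at x = 0: LHS = 2·0³ = 0; 0 ≤ 0 — holds
Fails at x = 1: LHS = 2·1³ = 2; 2 ≤ 0 — FAILS
It is satisfied by some integers in the range but not all.

Answer: Sometimes true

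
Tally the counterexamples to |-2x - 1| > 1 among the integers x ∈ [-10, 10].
Counterexamples in [-10, 10]: {-1, 0}.

Counting them gives 2 values.

Answer: 2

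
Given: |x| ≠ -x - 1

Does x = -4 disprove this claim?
Substitute x = -4 into the relation:
x = -4: LHS = |-4| = 4, RHS = -(-4) - 1 = 3; 4 ≠ 3 — holds

The relation holds at x = -4, so it is not a counterexample.

Answer: No, x = -4 is not a counterexample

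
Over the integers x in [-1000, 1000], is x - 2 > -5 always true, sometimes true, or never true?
Holds at x = 0: LHS = 0 - 2 = -2; -2 > -5 — holds
Fails at x = -3: LHS = (-3) - 2 = -5; -5 > -5 — FAILS
It is satisfied by some integers in the range but not all.

Answer: Sometimes true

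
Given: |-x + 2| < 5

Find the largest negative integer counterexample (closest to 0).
Testing negative integers from -1 downward:
x = -1: LHS = |-(-1) + 2| = |3| = 3; 3 < 5 — holds
x = -2: LHS = |-(-2) + 2| = |4| = 4; 4 < 5 — holds
x = -3: LHS = |-(-3) + 2| = |5| = 5; 5 < 5 — FAILS  ← closest negative counterexample to 0

Answer: x = -3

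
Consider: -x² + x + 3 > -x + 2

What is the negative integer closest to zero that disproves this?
Testing negative integers from -1 downward:
x = -1: LHS = -(-1)² + (-1) + 3 = 1, RHS = -(-1) + 2 = 3; 1 > 3 — FAILS  ← closest negative counterexample to 0

Answer: x = -1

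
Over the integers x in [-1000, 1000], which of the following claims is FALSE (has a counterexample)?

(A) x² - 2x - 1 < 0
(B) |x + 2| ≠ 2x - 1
(A) x = -1: LHS = (-1)² - 2·(-1) - 1 = 2; 2 < 0 — FAILS
(B) x = 3: LHS = |3 + 2| = |5| = 5, RHS = 2·3 - 1 = 5; 5 ≠ 5 — FAILS

Answer: Both A and B are false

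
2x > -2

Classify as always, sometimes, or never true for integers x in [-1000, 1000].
Holds at x = 0: LHS = 2·0 = 0; 0 > -2 — holds
Fails at x = -1: LHS = 2·(-1) = -2; -2 > -2 — FAILS
It is satisfied by some integers in the range but not all.

Answer: Sometimes true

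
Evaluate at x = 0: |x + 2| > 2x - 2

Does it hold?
x = 0: LHS = |0 + 2| = |2| = 2, RHS = 2·0 - 2 = -2; 2 > -2 — holds

The relation is satisfied at x = 0.

Answer: Yes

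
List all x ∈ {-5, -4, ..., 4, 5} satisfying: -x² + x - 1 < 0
Over all integers in [-5, 5], LHS − RHS is largest at x = 0, where it equals -1:
x = 0: LHS = -0² + 0 - 1 = -1; -1 < 0 — holds
At the ends of the range:
x = -5: LHS = -(-5)² + (-5) - 1 = -31; -31 < 0 — holds
x = 5: LHS = -5² + 5 - 1 = -21; -21 < 0 — holds
Hence LHS − RHS is never zero or positive, i.e. LHS < RHS throughout, so the relation holds for every integer in [-5, 5].

Answer: All integers in [-5, 5]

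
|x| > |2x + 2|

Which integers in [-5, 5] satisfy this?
Holds for: {-1}
Fails for: {-5, -4, -3, -2, 0, 1, 2, 3, 4, 5}

Answer: {-1}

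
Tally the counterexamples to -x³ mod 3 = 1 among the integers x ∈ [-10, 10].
Counterexamples in [-10, 10]: {-9, -8, -6, -5, -3, -2, 0, 1, 3, 4, 6, 7, 9, 10}.

Counting them gives 14 values.

Answer: 14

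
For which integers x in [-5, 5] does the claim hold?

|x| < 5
Holds for: {-4, -3, -2, -1, 0, 1, 2, 3, 4}
Fails for: {-5, 5}

Answer: {-4, -3, -2, -1, 0, 1, 2, 3, 4}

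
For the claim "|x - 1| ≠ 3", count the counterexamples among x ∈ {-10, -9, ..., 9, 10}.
Counterexamples in [-10, 10]: {-2, 4}.

Counting them gives 2 values.

Answer: 2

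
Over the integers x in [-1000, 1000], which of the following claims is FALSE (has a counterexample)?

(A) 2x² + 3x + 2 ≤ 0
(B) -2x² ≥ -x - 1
(A) x = 0: LHS = 2·0² + 3·0 + 2 = 2; 2 ≤ 0 — FAILS
(B) x = -1: LHS = -2·(-1)² = -2, RHS = -(-1) - 1 = 0; -2 ≥ 0 — FAILS

Answer: Both A and B are false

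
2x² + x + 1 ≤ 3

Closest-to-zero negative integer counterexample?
Testing negative integers from -1 downward:
x = -1: LHS = 2·(-1)² + (-1) + 1 = 2; 2 ≤ 3 — holds
x = -2: LHS = 2·(-2)² + (-2) + 1 = 7; 7 ≤ 3 — FAILS  ← closest negative counterexample to 0

Answer: x = -2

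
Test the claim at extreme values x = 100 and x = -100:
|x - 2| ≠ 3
x = 100: LHS = |100 - 2| = |98| = 98; 98 ≠ 3 — holds
x = -100: LHS = |(-100) - 2| = |-102| = 102; 102 ≠ 3 — holds

Answer: Yes, holds for both x = 100 and x = -100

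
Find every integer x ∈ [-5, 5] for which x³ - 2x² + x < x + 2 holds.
Holds for: {-5, -4, -3, -2, -1, 0, 1, 2}
Fails for: {3, 4, 5}

Answer: {-5, -4, -3, -2, -1, 0, 1, 2}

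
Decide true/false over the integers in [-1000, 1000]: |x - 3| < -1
The claim fails at x = 0:
x = 0: LHS = |0 - 3| = |-3| = 3; 3 < -1 — FAILS

Because a single integer refutes it, the statement is false.

Answer: False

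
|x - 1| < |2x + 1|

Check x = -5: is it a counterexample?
Substitute x = -5 into the relation:
x = -5: LHS = |(-5) - 1| = |-6| = 6, RHS = |2·(-5) + 1| = |-9| = 9; 6 < 9 — holds

The claim holds here, so x = -5 is not a counterexample. (A counterexample exists elsewhere, e.g. x = 0.)

Answer: No, x = -5 is not a counterexample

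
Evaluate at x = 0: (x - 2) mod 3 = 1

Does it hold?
x = 0: LHS = (0 - 2) mod 3 = (-2) mod 3 = 1; 1 = 1 — holds

The relation is satisfied at x = 0.

Answer: Yes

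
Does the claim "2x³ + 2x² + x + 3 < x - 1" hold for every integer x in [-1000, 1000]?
The claim fails at x = 0:
x = 0: LHS = 2·0³ + 2·0² + 0 + 3 = 3, RHS = 0 - 1 = -1; 3 < -1 — FAILS

Because a single integer refutes it, the statement is false.

Answer: False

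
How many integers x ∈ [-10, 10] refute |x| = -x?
Counterexamples in [-10, 10]: {1, 2, 3, 4, 5, 6, 7, 8, 9, 10}.

Counting them gives 10 values.

Answer: 10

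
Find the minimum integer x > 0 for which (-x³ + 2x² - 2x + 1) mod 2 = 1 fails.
Testing positive integers:
x = 1: LHS = (-1³ + 2·1² - 2·1 + 1) mod 2 = 0 mod 2 = 0; 0 = 1 — FAILS  ← smallest positive counterexample

Answer: x = 1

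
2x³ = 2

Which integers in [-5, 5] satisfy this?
Holds for: {1}
Fails for: {-5, -4, -3, -2, -1, 0, 2, 3, 4, 5}

Answer: {1}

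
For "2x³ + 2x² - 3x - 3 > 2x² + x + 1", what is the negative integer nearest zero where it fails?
Testing negative integers from -1 downward:
x = -1: LHS = 2·(-1)³ + 2·(-1)² - 3·(-1) - 3 = 0, RHS = 2·(-1)² + (-1) + 1 = 2; 0 > 2 — FAILS  ← closest negative counterexample to 0

Answer: x = -1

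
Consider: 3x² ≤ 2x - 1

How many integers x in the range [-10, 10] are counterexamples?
Counterexamples in [-10, 10]: {-10, -9, -8, -7, -6, -5, -4, -3, -2, -1, 0, 1, 2, 3, 4, 5, 6, 7, 8, 9, 10}.

Counting them gives 21 values.

Answer: 21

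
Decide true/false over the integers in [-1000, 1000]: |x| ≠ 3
The claim fails at x = 3:
x = 3: LHS = |3| = 3; 3 ≠ 3 — FAILS

Because a single integer refutes it, the statement is false.

Answer: False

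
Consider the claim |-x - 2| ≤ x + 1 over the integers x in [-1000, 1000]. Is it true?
The claim fails at x = 0:
x = 0: LHS = |-0 - 2| = |-2| = 2, RHS = 0 + 1 = 1; 2 ≤ 1 — FAILS

Because a single integer refutes it, the statement is false.

Answer: False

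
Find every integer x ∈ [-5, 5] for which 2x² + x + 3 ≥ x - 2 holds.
Over all integers in [-5, 5], LHS − RHS is smallest at x = 0, where it equals 5:
x = 0: LHS = 2·0² + 0 + 3 = 3, RHS = 0 - 2 = -2; 3 ≥ -2 — holds
At the ends of the range:
x = -5: LHS = 2·(-5)² + (-5) + 3 = 48, RHS = (-5) - 2 = -7; 48 ≥ -7 — holds
x = 5: LHS = 2·5² + 5 + 3 = 58, RHS = 5 - 2 = 3; 58 ≥ 3 — holds
Hence LHS − RHS is never negative, i.e. LHS ≥ RHS throughout, so the relation holds for every integer in [-5, 5].

Answer: All integers in [-5, 5]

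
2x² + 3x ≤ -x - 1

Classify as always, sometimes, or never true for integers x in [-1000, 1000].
Holds at x = -1: LHS = 2·(-1)² + 3·(-1) = -1, RHS = -(-1) - 1 = 0; -1 ≤ 0 — holds
Fails at x = 0: LHS = 2·0² + 3·0 = 0, RHS = -0 - 1 = -1; 0 ≤ -1 — FAILS
It is satisfied by some integers in the range but not all.

Answer: Sometimes true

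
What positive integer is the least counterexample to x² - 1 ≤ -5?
Testing positive integers:
x = 1: LHS = 1² - 1 = 0; 0 ≤ -5 — FAILS  ← smallest positive counterexample

Answer: x = 1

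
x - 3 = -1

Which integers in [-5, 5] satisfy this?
Holds for: {2}
Fails for: {-5, -4, -3, -2, -1, 0, 1, 3, 4, 5}

Answer: {2}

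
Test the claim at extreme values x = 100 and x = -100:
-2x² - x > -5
x = 100: LHS = -2·100² - 100 = -20100; -20100 > -5 — FAILS
x = -100: LHS = -2·(-100)² - (-100) = -19900; -19900 > -5 — FAILS

Answer: No, fails for both x = 100 and x = -100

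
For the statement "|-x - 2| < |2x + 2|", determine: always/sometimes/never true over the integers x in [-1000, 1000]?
Holds at x = 1: LHS = |-1 - 2| = |-3| = 3, RHS = |2·1 + 2| = |4| = 4; 3 < 4 — holds
Fails at x = 0: LHS = |-0 - 2| = |-2| = 2, RHS = |2·0 + 2| = |2| = 2; 2 < 2 — FAILS
It is satisfied by some integers in the range but not all.

Answer: Sometimes true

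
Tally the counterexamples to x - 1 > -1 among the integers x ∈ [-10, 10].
Counterexamples in [-10, 10]: {-10, -9, -8, -7, -6, -5, -4, -3, -2, -1, 0}.

Counting them gives 11 values.

Answer: 11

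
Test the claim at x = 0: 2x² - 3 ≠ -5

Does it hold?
x = 0: LHS = 2·0² - 3 = -3; -3 ≠ -5 — holds

The relation is satisfied at x = 0.

Answer: Yes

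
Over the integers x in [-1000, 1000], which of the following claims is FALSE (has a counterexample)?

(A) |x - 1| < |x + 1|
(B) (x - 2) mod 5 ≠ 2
(A) x = 0: LHS = |0 - 1| = |-1| = 1, RHS = |0 + 1| = |1| = 1; 1 < 1 — FAILS
(B) x = -1: LHS = ((-1) - 2) mod 5 = (-3) mod 5 = 2; 2 ≠ 2 — FAILS

Answer: Both A and B are false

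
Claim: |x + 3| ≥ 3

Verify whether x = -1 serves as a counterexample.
Substitute x = -1 into the relation:
x = -1: LHS = |(-1) + 3| = |2| = 2; 2 ≥ 3 — FAILS

Since the claim fails at x = -1, this value is a counterexample.

Answer: Yes, x = -1 is a counterexample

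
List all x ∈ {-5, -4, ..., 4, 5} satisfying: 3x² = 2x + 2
Track d = LHS − RHS over the integers in [-5, 5]. Equality would need d = 0, but d changes sign only between consecutive integers, jumping over 0:
x = -1: LHS = 3·(-1)² = 3, RHS = 2·(-1) + 2 = 0; 3 = 0 — FAILS  (d = 3)
x = 0: LHS = 3·0² = 0, RHS = 2·0 + 2 = 2; 0 = 2 — FAILS  (d = -2)
x = 1: LHS = 3·1² = 3, RHS = 2·1 + 2 = 4; 3 = 4 — FAILS  (d = -1)
x = 2: LHS = 3·2² = 12, RHS = 2·2 + 2 = 6; 12 = 6 — FAILS  (d = 6)
Away from these crossings d keeps a constant sign, and checking every integer in [-5, 5] confirms d ≠ 0 throughout. Hence the two sides are never equal, so the claimed relation (=) fails for every integer in [-5, 5].

Answer: None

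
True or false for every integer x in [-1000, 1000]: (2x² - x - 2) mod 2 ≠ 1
The claim fails at x = 1:
x = 1: LHS = (2·1² - 1 - 2) mod 2 = (-1) mod 2 = 1; 1 ≠ 1 — FAILS

Because a single integer refutes it, the statement is false.

Answer: False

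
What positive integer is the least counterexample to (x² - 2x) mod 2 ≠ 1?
Testing positive integers:
x = 1: LHS = (1² - 2·1) mod 2 = (-1) mod 2 = 1; 1 ≠ 1 — FAILS  ← smallest positive counterexample

Answer: x = 1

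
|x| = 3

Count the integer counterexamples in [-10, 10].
Counterexamples in [-10, 10]: {-10, -9, -8, -7, -6, -5, -4, -2, -1, 0, 1, 2, 4, 5, 6, 7, 8, 9, 10}.

Counting them gives 19 values.

Answer: 19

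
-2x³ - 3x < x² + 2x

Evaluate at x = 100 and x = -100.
x = 100: LHS = -2·100³ - 3·100 = -2000300, RHS = 100² + 2·100 = 10200; -2000300 < 10200 — holds
x = -100: LHS = -2·(-100)³ - 3·(-100) = 2000300, RHS = (-100)² + 2·(-100) = 9800; 2000300 < 9800 — FAILS

Answer: Partially: holds for x = 100, fails for x = -100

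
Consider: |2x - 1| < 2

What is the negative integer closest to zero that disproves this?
Testing negative integers from -1 downward:
x = -1: LHS = |2·(-1) - 1| = |-3| = 3; 3 < 2 — FAILS  ← closest negative counterexample to 0

Answer: x = -1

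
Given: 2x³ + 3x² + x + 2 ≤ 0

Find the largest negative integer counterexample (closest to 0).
Testing negative integers from -1 downward:
x = -1: LHS = 2·(-1)³ + 3·(-1)² + (-1) + 2 = 2; 2 ≤ 0 — FAILS  ← closest negative counterexample to 0

Answer: x = -1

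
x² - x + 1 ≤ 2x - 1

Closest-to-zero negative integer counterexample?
Testing negative integers from -1 downward:
x = -1: LHS = (-1)² - (-1) + 1 = 3, RHS = 2·(-1) - 1 = -3; 3 ≤ -3 — FAILS  ← closest negative counterexample to 0

Answer: x = -1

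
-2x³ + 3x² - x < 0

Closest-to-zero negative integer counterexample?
Testing negative integers from -1 downward:
x = -1: LHS = -2·(-1)³ + 3·(-1)² - (-1) = 6; 6 < 0 — FAILS  ← closest negative counterexample to 0

Answer: x = -1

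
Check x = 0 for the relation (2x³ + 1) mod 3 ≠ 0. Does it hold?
x = 0: LHS = (2·0³ + 1) mod 3 = 1 mod 3 = 1; 1 ≠ 0 — holds

The relation is satisfied at x = 0.

Answer: Yes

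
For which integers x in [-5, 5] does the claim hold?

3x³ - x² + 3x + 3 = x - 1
Track d = LHS − RHS over the integers in [-5, 5]. Equality would need d = 0, but d changes sign only between consecutive integers, jumping over 0:
x = -1: LHS = 3·(-1)³ - (-1)² + 3·(-1) + 3 = -4, RHS = (-1) - 1 = -2; -4 = -2 — FAILS  (d = -2)
x = 0: LHS = 3·0³ - 0² + 3·0 + 3 = 3, RHS = 0 - 1 = -1; 3 = -1 — FAILS  (d = 4)
Away from these crossings d keeps a constant sign, and checking every integer in [-5, 5] confirms d ≠ 0 throughout. Hence the two sides are never equal, so the claimed relation (=) fails for every integer in [-5, 5].

Answer: None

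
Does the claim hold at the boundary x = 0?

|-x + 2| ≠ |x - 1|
x = 0: LHS = |-0 + 2| = |2| = 2, RHS = |0 - 1| = |-1| = 1; 2 ≠ 1 — holds

The relation is satisfied at x = 0.

Answer: Yes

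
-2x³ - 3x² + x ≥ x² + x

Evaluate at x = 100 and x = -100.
x = 100: LHS = -2·100³ - 3·100² + 100 = -2029900, RHS = 100² + 100 = 10100; -2029900 ≥ 10100 — FAILS
x = -100: LHS = -2·(-100)³ - 3·(-100)² + (-100) = 1969900, RHS = (-100)² + (-100) = 9900; 1969900 ≥ 9900 — holds

Answer: Partially: fails for x = 100, holds for x = -100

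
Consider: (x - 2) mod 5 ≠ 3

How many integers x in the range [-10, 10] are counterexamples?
Counterexamples in [-10, 10]: {-10, -5, 0, 5, 10}.

Counting them gives 5 values.

Answer: 5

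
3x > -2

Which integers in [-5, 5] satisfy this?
Holds for: {0, 1, 2, 3, 4, 5}
Fails for: {-5, -4, -3, -2, -1}

Answer: {0, 1, 2, 3, 4, 5}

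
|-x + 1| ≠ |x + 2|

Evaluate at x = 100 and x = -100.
x = 100: LHS = |-100 + 1| = |-99| = 99, RHS = |100 + 2| = |102| = 102; 99 ≠ 102 — holds
x = -100: LHS = |-(-100) + 1| = |101| = 101, RHS = |(-100) + 2| = |-98| = 98; 101 ≠ 98 — holds

Answer: Yes, holds for both x = 100 and x = -100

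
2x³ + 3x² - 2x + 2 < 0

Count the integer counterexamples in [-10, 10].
Counterexamples in [-10, 10]: {-2, -1, 0, 1, 2, 3, 4, 5, 6, 7, 8, 9, 10}.

Counting them gives 13 values.

Answer: 13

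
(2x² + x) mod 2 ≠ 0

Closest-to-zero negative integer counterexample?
Testing negative integers from -1 downward:
x = -1: LHS = (2·(-1)² + (-1)) mod 2 = 1 mod 2 = 1; 1 ≠ 0 — holds
x = -2: LHS = (2·(-2)² + (-2)) mod 2 = 6 mod 2 = 0; 0 ≠ 0 — FAILS  ← closest negative counterexample to 0

Answer: x = -2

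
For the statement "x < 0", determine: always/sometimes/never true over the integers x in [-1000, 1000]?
Holds at x = -1: -1 < 0 — holds
Fails at x = 0: 0 < 0 — FAILS
It is satisfied by some integers in the range but not all.

Answer: Sometimes true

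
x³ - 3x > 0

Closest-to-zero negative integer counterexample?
Testing negative integers from -1 downward:
x = -1: LHS = (-1)³ - 3·(-1) = 2; 2 > 0 — holds
x = -2: LHS = (-2)³ - 3·(-2) = -2; -2 > 0 — FAILS  ← closest negative counterexample to 0

Answer: x = -2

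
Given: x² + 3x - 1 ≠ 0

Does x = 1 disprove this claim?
Substitute x = 1 into the relation:
x = 1: LHS = 1² + 3·1 - 1 = 3; 3 ≠ 0 — holds

The relation holds at x = 1, so it is not a counterexample.

Answer: No, x = 1 is not a counterexample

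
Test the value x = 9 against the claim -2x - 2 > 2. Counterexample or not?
Substitute x = 9 into the relation:
x = 9: LHS = -2·9 - 2 = -20; -20 > 2 — FAILS

Since the claim fails at x = 9, this value is a counterexample.

Answer: Yes, x = 9 is a counterexample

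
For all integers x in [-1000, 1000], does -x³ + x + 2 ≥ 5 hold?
The claim fails at x = 0:
x = 0: LHS = -0³ + 0 + 2 = 2; 2 ≥ 5 — FAILS

Because a single integer refutes it, the statement is false.

Answer: False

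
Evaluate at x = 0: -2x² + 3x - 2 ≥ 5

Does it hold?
x = 0: LHS = -2·0² + 3·0 - 2 = -2; -2 ≥ 5 — FAILS

The relation fails at x = 0, so x = 0 is a counterexample.

Answer: No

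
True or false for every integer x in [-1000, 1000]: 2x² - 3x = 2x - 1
The claim fails at x = 0:
x = 0: LHS = 2·0² - 3·0 = 0, RHS = 2·0 - 1 = -1; 0 = -1 — FAILS

Because a single integer refutes it, the statement is false.

Answer: False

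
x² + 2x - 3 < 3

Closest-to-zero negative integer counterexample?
Testing negative integers from -1 downward:
x = -1: LHS = (-1)² + 2·(-1) - 3 = -4; -4 < 3 — holds
x = -2: LHS = (-2)² + 2·(-2) - 3 = -3; -3 < 3 — holds
x = -3: LHS = (-3)² + 2·(-3) - 3 = 0; 0 < 3 — holds
x = -4: LHS = (-4)² + 2·(-4) - 3 = 5; 5 < 3 — FAILS  ← closest negative counterexample to 0

Answer: x = -4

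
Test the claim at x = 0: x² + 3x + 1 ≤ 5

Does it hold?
x = 0: LHS = 0² + 3·0 + 1 = 1; 1 ≤ 5 — holds

The relation is satisfied at x = 0.

Answer: Yes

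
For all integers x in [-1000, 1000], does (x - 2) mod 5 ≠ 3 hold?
The claim fails at x = 0:
x = 0: LHS = (0 - 2) mod 5 = (-2) mod 5 = 3; 3 ≠ 3 — FAILS

Because a single integer refutes it, the statement is false.

Answer: False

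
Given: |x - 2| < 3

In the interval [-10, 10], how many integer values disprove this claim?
Counterexamples in [-10, 10]: {-10, -9, -8, -7, -6, -5, -4, -3, -2, -1, 5, 6, 7, 8, 9, 10}.

Counting them gives 16 values.

Answer: 16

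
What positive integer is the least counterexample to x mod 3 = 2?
Testing positive integers:
x = 1: LHS = 1 mod 3 = 1; 1 = 2 — FAILS  ← smallest positive counterexample

Answer: x = 1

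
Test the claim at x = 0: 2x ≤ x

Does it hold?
x = 0: LHS = 2·0 = 0; 0 ≤ 0 — holds

The relation is satisfied at x = 0.

Answer: Yes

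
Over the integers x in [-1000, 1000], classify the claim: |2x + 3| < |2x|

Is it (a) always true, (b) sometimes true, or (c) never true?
Holds at x = -1: LHS = |2·(-1) + 3| = |1| = 1, RHS = |2·(-1)| = |-2| = 2; 1 < 2 — holds
Fails at x = 0: LHS = |2·0 + 3| = |3| = 3, RHS = |2·0| = |0| = 0; 3 < 0 — FAILS
It is satisfied by some integers in the range but not all.

Answer: Sometimes true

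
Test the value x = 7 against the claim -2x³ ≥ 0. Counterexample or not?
Substitute x = 7 into the relation:
x = 7: LHS = -2·7³ = -686; -686 ≥ 0 — FAILS

Since the claim fails at x = 7, this value is a counterexample.

Answer: Yes, x = 7 is a counterexample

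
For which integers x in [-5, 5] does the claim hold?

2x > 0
Holds for: {1, 2, 3, 4, 5}
Fails for: {-5, -4, -3, -2, -1, 0}

Answer: {1, 2, 3, 4, 5}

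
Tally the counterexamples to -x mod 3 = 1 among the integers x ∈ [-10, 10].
Counterexamples in [-10, 10]: {-9, -8, -6, -5, -3, -2, 0, 1, 3, 4, 6, 7, 9, 10}.

Counting them gives 14 values.

Answer: 14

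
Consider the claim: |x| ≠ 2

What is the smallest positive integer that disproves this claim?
Testing positive integers:
x = 1: LHS = |1| = 1; 1 ≠ 2 — holds
x = 2: LHS = |2| = 2; 2 ≠ 2 — FAILS  ← smallest positive counterexample

Answer: x = 2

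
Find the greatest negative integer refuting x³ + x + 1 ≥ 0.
Testing negative integers from -1 downward:
x = -1: LHS = (-1)³ + (-1) + 1 = -1; -1 ≥ 0 — FAILS  ← closest negative counterexample to 0

Answer: x = -1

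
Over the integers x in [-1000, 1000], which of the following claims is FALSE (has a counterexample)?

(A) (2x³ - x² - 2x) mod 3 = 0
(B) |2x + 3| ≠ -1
(A) x = 1: LHS = (2·1³ - 1² - 2·1) mod 3 = (-1) mod 3 = 2; 2 = 0 — FAILS

(B) An absolute value is never negative, so the left side is ≥ 0 for every x, while the right side is -1. Tightest case in [-1000, 1000] is x = -1:
x = -1: LHS = |2·(-1) + 3| = |1| = 1; 1 ≠ -1 — holds
Hence LHS − RHS is never 0, i.e. the two sides are never equal, so the relation holds for every integer in [-1000, 1000].

Only (A) has a counterexample.

Answer: A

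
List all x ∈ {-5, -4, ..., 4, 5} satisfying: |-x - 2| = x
Over all integers in [-5, 5], LHS − RHS is always positive; it is smallest at x = 0, where it equals 2:
x = 0: LHS = |-0 - 2| = |-2| = 2; 2 = 0 — FAILS
At the ends of the range:
x = -5: LHS = |-(-5) - 2| = |3| = 3; 3 = -5 — FAILS
x = 5: LHS = |-5 - 2| = |-7| = 7; 7 = 5 — FAILS
Hence LHS − RHS is never 0, i.e. the two sides are never equal, so the claimed relation (=) fails for every integer in [-5, 5].

Answer: None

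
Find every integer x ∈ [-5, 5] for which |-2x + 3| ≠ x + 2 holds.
Holds for: {-5, -4, -3, -2, -1, 0, 1, 2, 3, 4}
Fails for: {5}

Answer: {-5, -4, -3, -2, -1, 0, 1, 2, 3, 4}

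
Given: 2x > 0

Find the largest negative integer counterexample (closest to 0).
Testing negative integers from -1 downward:
x = -1: LHS = 2·(-1) = -2; -2 > 0 — FAILS  ← closest negative counterexample to 0

Answer: x = -1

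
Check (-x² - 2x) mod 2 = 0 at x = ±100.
x = 100: LHS = (-100² - 2·100) mod 2 = (-10200) mod 2 = 0; 0 = 0 — holds
x = -100: LHS = (-(-100)² - 2·(-100)) mod 2 = (-9800) mod 2 = 0; 0 = 0 — holds

Answer: Yes, holds for both x = 100 and x = -100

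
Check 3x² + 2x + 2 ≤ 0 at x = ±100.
x = 100: LHS = 3·100² + 2·100 + 2 = 30202; 30202 ≤ 0 — FAILS
x = -100: LHS = 3·(-100)² + 2·(-100) + 2 = 29802; 29802 ≤ 0 — FAILS

Answer: No, fails for both x = 100 and x = -100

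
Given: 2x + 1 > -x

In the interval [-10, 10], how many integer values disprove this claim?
Counterexamples in [-10, 10]: {-10, -9, -8, -7, -6, -5, -4, -3, -2, -1}.

Counting them gives 10 values.

Answer: 10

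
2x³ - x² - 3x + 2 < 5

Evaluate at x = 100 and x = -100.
x = 100: LHS = 2·100³ - 100² - 3·100 + 2 = 1989702; 1989702 < 5 — FAILS
x = -100: LHS = 2·(-100)³ - (-100)² - 3·(-100) + 2 = -2009698; -2009698 < 5 — holds

Answer: Partially: fails for x = 100, holds for x = -100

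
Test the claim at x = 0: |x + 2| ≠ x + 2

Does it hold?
x = 0: LHS = |0 + 2| = |2| = 2, RHS = 0 + 2 = 2; 2 ≠ 2 — FAILS

The relation fails at x = 0, so x = 0 is a counterexample.

Answer: No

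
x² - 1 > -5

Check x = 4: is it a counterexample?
Substitute x = 4 into the relation:
x = 4: LHS = 4² - 1 = 15; 15 > -5 — holds

The relation holds at x = 4, so it is not a counterexample.

Answer: No, x = 4 is not a counterexample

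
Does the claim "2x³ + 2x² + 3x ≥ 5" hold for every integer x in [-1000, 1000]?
The claim fails at x = 0:
x = 0: LHS = 2·0³ + 2·0² + 3·0 = 0; 0 ≥ 5 — FAILS

Because a single integer refutes it, the statement is false.

Answer: False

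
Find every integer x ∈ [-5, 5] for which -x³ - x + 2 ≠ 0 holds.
Holds for: {-5, -4, -3, -2, -1, 0, 2, 3, 4, 5}
Fails for: {1}

Answer: {-5, -4, -3, -2, -1, 0, 2, 3, 4, 5}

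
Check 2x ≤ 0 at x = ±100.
x = 100: LHS = 2·100 = 200; 200 ≤ 0 — FAILS
x = -100: LHS = 2·(-100) = -200; -200 ≤ 0 — holds

Answer: Partially: fails for x = 100, holds for x = -100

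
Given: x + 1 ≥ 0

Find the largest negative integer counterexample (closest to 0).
Testing negative integers from -1 downward:
x = -1: LHS = (-1) + 1 = 0; 0 ≥ 0 — holds
x = -2: LHS = (-2) + 1 = -1; -1 ≥ 0 — FAILS  ← closest negative counterexample to 0

Answer: x = -2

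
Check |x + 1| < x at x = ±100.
x = 100: LHS = |100 + 1| = |101| = 101; 101 < 100 — FAILS
x = -100: LHS = |(-100) + 1| = |-99| = 99; 99 < -100 — FAILS

Answer: No, fails for both x = 100 and x = -100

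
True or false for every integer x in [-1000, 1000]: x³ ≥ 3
The claim fails at x = 0:
x = 0: LHS = 0³ = 0; 0 ≥ 3 — FAILS

Because a single integer refutes it, the statement is false.

Answer: False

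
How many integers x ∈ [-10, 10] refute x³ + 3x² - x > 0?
Counterexamples in [-10, 10]: {-10, -9, -8, -7, -6, -5, -4, 0}.

Counting them gives 8 values.

Answer: 8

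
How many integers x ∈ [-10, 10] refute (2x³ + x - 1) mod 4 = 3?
Counterexamples in [-10, 10]: {-10, -9, -7, -6, -5, -3, -2, -1, 1, 2, 3, 5, 6, 7, 9, 10}.

Counting them gives 16 values.

Answer: 16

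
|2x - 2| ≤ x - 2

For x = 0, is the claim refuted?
Substitute x = 0 into the relation:
x = 0: LHS = |2·0 - 2| = |-2| = 2, RHS = 0 - 2 = -2; 2 ≤ -2 — FAILS

Since the claim fails at x = 0, this value is a counterexample.

Answer: Yes, x = 0 is a counterexample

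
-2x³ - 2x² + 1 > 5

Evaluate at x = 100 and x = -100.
x = 100: LHS = -2·100³ - 2·100² + 1 = -2019999; -2019999 > 5 — FAILS
x = -100: LHS = -2·(-100)³ - 2·(-100)² + 1 = 1980001; 1980001 > 5 — holds

Answer: Partially: fails for x = 100, holds for x = -100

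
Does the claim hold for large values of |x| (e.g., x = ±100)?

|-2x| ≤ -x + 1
x = 100: LHS = |-2·100| = |-200| = 200, RHS = -100 + 1 = -99; 200 ≤ -99 — FAILS
x = -100: LHS = |-2·(-100)| = |200| = 200, RHS = -(-100) + 1 = 101; 200 ≤ 101 — FAILS

Answer: No, fails for both x = 100 and x = -100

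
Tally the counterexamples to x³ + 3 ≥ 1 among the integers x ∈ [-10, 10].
Counterexamples in [-10, 10]: {-10, -9, -8, -7, -6, -5, -4, -3, -2}.

Counting them gives 9 values.

Answer: 9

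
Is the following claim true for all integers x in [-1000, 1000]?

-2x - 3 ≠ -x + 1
The claim fails at x = -4:
x = -4: LHS = -2·(-4) - 3 = 5, RHS = -(-4) + 1 = 5; 5 ≠ 5 — FAILS

Because a single integer refutes it, the statement is false.

Answer: False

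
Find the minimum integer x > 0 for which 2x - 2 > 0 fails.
Testing positive integers:
x = 1: LHS = 2·1 - 2 = 0; 0 > 0 — FAILS  ← smallest positive counterexample

Answer: x = 1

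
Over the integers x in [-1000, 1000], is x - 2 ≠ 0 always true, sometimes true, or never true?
Holds at x = 0: LHS = 0 - 2 = -2; -2 ≠ 0 — holds
Fails at x = 2: LHS = 2 - 2 = 0; 0 ≠ 0 — FAILS
It is satisfied by some integers in the range but not all.

Answer: Sometimes true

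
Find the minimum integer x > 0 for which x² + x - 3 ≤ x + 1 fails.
Testing positive integers:
x = 1: LHS = 1² + 1 - 3 = -1, RHS = 1 + 1 = 2; -1 ≤ 2 — holds
x = 2: LHS = 2² + 2 - 3 = 3, RHS = 2 + 1 = 3; 3 ≤ 3 — holds
x = 3: LHS = 3² + 3 - 3 = 9, RHS = 3 + 1 = 4; 9 ≤ 4 — FAILS  ← smallest positive counterexample

Answer: x = 3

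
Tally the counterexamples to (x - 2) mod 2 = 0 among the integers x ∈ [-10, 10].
Counterexamples in [-10, 10]: {-9, -7, -5, -3, -1, 1, 3, 5, 7, 9}.

Counting them gives 10 values.

Answer: 10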